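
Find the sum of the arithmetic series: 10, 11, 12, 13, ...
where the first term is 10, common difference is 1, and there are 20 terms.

Sₙ = n/2 × (first + last)
Last term = a + (n-1)d = 10 + (20-1)×1 = 29
S_20 = 20/2 × (10 + 29)
S_20 = 20/2 × 39 = 390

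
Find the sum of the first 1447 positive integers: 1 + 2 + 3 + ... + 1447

Formula: ∑k = n(n+1)/2
= 1447×1448/2
= 2095256/2
= 1047628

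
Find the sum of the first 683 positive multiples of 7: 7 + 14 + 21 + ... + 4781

Factor out 7: = 7(1 + 2 + ... + 683) = 7 × n(n+1)/2
= 7 × 683×684/2
= 7 × 233586
= 1635102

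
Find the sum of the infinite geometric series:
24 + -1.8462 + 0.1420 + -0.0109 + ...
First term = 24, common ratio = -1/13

For |r| < 1, S = a / (1 - r)
S = 24 / (1 - (-1/13))
S = 24 / (14/13)
S = 156/7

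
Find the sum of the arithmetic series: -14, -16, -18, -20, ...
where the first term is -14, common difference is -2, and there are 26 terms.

Sₙ = n/2 × (first + last)
Last term = a + (n-1)d = -14 + (26-1)×(-2) = -64
S_26 = 26/2 × (-14 + (-64))
S_26 = 26/2 × (-78) = -1014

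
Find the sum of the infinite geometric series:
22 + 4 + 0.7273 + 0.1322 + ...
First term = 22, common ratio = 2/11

For |r| < 1, S = a / (1 - r)
S = 22 / (1 - (2/11))
S = 22 / (9/11)
S = 242/9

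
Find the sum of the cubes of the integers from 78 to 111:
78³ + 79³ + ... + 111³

Use ∑_{k=1}^{n} k³ = [n(n+1)/2]², then subtract the first 77 terms.
∑_{k=1}^{111} k³ = [111×112/2]² = 6216² = 38638656
∑_{k=1}^{77} k³ = [77×78/2]² = 3003² = 9018009
∑_{k=78}^{111} k³ = 38638656 - 9018009 = 29620647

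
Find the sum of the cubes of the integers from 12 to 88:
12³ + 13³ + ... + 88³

Use ∑_{k=1}^{n} k³ = [n(n+1)/2]², then subtract the first 11 terms.
∑_{k=1}^{88} k³ = [88×89/2]² = 3916² = 15335056
∑_{k=1}^{11} k³ = [11×12/2]² = 66² = 4356
∑_{k=12}^{88} k³ = 15335056 - 4356 = 15330700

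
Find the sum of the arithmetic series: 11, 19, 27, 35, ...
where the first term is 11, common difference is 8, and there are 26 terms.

Sₙ = n/2 × (first + last)
Last term = a + (n-1)d = 11 + (26-1)×8 = 211
S_26 = 26/2 × (11 + 211)
S_26 = 26/2 × 222 = 2886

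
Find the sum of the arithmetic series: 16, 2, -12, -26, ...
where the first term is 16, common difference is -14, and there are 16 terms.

Sₙ = n/2 × (first + last)
Last term = a + (n-1)d = 16 + (16-1)×(-14) = -194
S_16 = 16/2 × (16 + (-194))
S_16 = 16/2 × (-178) = -1424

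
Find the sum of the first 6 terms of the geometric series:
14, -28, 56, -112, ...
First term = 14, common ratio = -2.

Sₙ = a(1 - rⁿ) / (1 - r)
S_6 = 14(1 - (-2)^6) / (1 - (-2))
S_6 = 14(1 - 64) / (3)
S_6 = -294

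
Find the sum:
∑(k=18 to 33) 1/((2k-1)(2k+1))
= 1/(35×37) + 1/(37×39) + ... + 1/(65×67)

Partial fractions: 1/((2k-1)(2k+1)) = (1/2)[1/(2k-1) - 1/(2k+1)]
The series telescopes:
= (1/2)[1/35 - 1/67]
= 16/2345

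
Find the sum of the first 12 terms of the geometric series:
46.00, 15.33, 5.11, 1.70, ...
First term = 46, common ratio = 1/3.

Sₙ = a(1 - rⁿ) / (1 - r)
S_12 = 46(1 - (1/3)^12) / (1 - (1/3))
S_12 = 46(1 - (1/531441)) / (2/3)
S_12 = 12223120/177147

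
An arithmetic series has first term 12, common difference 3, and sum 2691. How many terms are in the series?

Using S = n/2 × [2a + (n-1)d]
2691 = n/2 × [2(12) + (n-1)(3)]
2691 = n/2 × [24 + 3n - 3]
5382 = n × [21 + 3n]
3n² + (21)n - 5382 = 0
Discriminant: Δ = (21)² - 4(3)(-5382) = 441 + 64584 = 65025
√Δ = 255
n = [-(21) + √Δ] / (2·3) = (-21 + 255) / 6 = 234 / 6 = 39
(The negative root is discarded since n must be a positive integer.)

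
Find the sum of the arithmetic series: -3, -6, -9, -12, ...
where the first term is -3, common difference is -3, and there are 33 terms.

Sₙ = n/2 × (first + last)
Last term = a + (n-1)d = -3 + (33-1)×(-3) = -99
S_33 = 33/2 × (-3 + (-99))
S_33 = 33/2 × (-102) = -1683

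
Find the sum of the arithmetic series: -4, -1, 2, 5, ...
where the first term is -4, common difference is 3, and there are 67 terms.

Sₙ = n/2 × (first + last)
Last term = a + (n-1)d = -4 + (67-1)×3 = 194
S_67 = 67/2 × (-4 + 194)
S_67 = 67/2 × 190 = 6365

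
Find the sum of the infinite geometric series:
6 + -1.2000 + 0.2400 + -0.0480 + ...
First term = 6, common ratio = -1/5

For |r| < 1, S = a / (1 - r)
S = 6 / (1 - (-1/5))
S = 6 / (6/5)
S = 5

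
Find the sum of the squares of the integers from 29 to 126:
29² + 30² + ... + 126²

Use ∑_{k=1}^{n} k² = n(n+1)(2n+1)/6, then subtract the first 28 terms.
∑_{k=1}^{126} k² = 126×127×253/6 = 674751
∑_{k=1}^{28} k² = 28×29×57/6 = 7714
∑_{k=29}^{126} k² = 674751 - 7714 = 667037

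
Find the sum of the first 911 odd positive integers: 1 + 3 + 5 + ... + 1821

Sum of first n odd numbers = n²
= 911²
= 829921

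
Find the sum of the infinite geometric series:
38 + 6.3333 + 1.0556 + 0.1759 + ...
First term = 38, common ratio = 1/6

For |r| < 1, S = a / (1 - r)
S = 38 / (1 - (1/6))
S = 38 / (5/6)
S = 228/5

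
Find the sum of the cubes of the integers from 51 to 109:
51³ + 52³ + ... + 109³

Use ∑_{k=1}^{n} k³ = [n(n+1)/2]², then subtract the first 50 terms.
∑_{k=1}^{109} k³ = [109×110/2]² = 5995² = 35940025
∑_{k=1}^{50} k³ = [50×51/2]² = 1275² = 1625625
∑_{k=51}^{109} k³ = 35940025 - 1625625 = 34314400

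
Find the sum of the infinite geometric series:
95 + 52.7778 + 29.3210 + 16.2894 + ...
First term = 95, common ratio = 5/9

For |r| < 1, S = a / (1 - r)
S = 95 / (1 - (5/9))
S = 95 / (4/9)
S = 855/4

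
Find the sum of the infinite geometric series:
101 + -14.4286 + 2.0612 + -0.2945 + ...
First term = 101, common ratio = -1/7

For |r| < 1, S = a / (1 - r)
S = 101 / (1 - (-1/7))
S = 101 / (8/7)
S = 707/8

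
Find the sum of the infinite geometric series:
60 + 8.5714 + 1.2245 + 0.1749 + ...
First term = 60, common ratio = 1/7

For |r| < 1, S = a / (1 - r)
S = 60 / (1 - (1/7))
S = 60 / (6/7)
S = 70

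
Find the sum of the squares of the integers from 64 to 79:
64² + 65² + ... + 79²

Use ∑_{k=1}^{n} k² = n(n+1)(2n+1)/6, then subtract the first 63 terms.
∑_{k=1}^{79} k² = 79×80×159/6 = 167480
∑_{k=1}^{63} k² = 63×64×127/6 = 85344
∑_{k=64}^{79} k² = 167480 - 85344 = 82136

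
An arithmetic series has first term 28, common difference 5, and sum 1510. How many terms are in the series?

Using S = n/2 × [2a + (n-1)d]
1510 = n/2 × [2(28) + (n-1)(5)]
1510 = n/2 × [56 + 5n - 5]
3020 = n × [51 + 5n]
5n² + (51)n - 3020 = 0
Discriminant: Δ = (51)² - 4(5)(-3020) = 2601 + 60400 = 63001
√Δ = 251
n = [-(51) + √Δ] / (2·5) = (-51 + 251) / 10 = 200 / 10 = 20
(The negative root is discarded since n must be a positive integer.)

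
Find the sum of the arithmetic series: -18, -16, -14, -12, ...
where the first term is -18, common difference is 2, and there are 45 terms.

Sₙ = n/2 × (first + last)
Last term = a + (n-1)d = -18 + (45-1)×2 = 70
S_45 = 45/2 × (-18 + 70)
S_45 = 45/2 × 52 = 1170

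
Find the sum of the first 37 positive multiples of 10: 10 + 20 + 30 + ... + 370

Factor out 10: = 10(1 + 2 + ... + 37) = 10 × n(n+1)/2
= 10 × 37×38/2
= 10 × 703
= 7030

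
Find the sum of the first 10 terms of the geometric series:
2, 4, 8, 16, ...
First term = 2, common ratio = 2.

Sₙ = a(1 - rⁿ) / (1 - r)
S_10 = 2(1 - 2^10) / (1 - 2)
S_10 = 2(1 - 1024) / (-1)
S_10 = 2046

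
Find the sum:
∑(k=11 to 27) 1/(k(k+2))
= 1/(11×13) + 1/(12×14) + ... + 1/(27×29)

Partial fractions: 1/(k(k+2)) = (1/2)[1/k - 1/(k+2)]
Telescoping leaves the first two and last two terms:
= (1/2)[1/11 + 1/12 - 1/28 - 1/29]
= 697/13398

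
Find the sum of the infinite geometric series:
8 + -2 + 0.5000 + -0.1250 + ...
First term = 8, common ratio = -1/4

For |r| < 1, S = a / (1 - r)
S = 8 / (1 - (-1/4))
S = 8 / (5/4)
S = 32/5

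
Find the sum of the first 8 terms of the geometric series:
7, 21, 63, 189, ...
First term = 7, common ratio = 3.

Sₙ = a(1 - rⁿ) / (1 - r)
S_8 = 7(1 - 3^8) / (1 - 3)
S_8 = 7(1 - 6561) / (-2)
S_8 = 22960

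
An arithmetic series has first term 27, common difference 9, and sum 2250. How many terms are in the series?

Using S = n/2 × [2a + (n-1)d]
2250 = n/2 × [2(27) + (n-1)(9)]
2250 = n/2 × [54 + 9n - 9]
4500 = n × [45 + 9n]
9n² + (45)n - 4500 = 0
Discriminant: Δ = (45)² - 4(9)(-4500) = 2025 + 162000 = 164025
√Δ = 405
n = [-(45) + √Δ] / (2·9) = (-45 + 405) / 18 = 360 / 18 = 20
(The negative root is discarded since n must be a positive integer.)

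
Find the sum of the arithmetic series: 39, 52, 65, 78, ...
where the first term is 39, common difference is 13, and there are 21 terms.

Sₙ = n/2 × (first + last)
Last term = a + (n-1)d = 39 + (21-1)×13 = 299
S_21 = 21/2 × (39 + 299)
S_21 = 21/2 × 338 = 3549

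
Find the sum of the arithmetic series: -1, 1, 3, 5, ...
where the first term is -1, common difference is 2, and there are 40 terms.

Sₙ = n/2 × (first + last)
Last term = a + (n-1)d = -1 + (40-1)×2 = 77
S_40 = 40/2 × (-1 + 77)
S_40 = 40/2 × 76 = 1520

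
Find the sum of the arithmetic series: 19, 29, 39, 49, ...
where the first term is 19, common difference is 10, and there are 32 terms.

Sₙ = n/2 × (first + last)
Last term = a + (n-1)d = 19 + (32-1)×10 = 329
S_32 = 32/2 × (19 + 329)
S_32 = 32/2 × 348 = 5568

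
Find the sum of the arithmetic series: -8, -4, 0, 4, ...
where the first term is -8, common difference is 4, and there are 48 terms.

Sₙ = n/2 × (first + last)
Last term = a + (n-1)d = -8 + (48-1)×4 = 180
S_48 = 48/2 × (-8 + 180)
S_48 = 48/2 × 172 = 4128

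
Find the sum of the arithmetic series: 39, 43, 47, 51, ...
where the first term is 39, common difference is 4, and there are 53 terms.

Sₙ = n/2 × (first + last)
Last term = a + (n-1)d = 39 + (53-1)×4 = 247
S_53 = 53/2 × (39 + 247)
S_53 = 53/2 × 286 = 7579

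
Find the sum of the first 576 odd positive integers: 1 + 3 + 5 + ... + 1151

Sum of first n odd numbers = n²
= 576²
= 331776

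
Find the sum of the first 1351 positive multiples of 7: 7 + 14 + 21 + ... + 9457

Factor out 7: = 7(1 + 2 + ... + 1351) = 7 × n(n+1)/2
= 7 × 1351×1352/2
= 7 × 913276
= 6392932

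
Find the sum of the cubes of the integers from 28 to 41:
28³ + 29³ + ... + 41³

Use ∑_{k=1}^{n} k³ = [n(n+1)/2]², then subtract the first 27 terms.
∑_{k=1}^{41} k³ = [41×42/2]² = 861² = 741321
∑_{k=1}^{27} k³ = [27×28/2]² = 378² = 142884
∑_{k=28}^{41} k³ = 741321 - 142884 = 598437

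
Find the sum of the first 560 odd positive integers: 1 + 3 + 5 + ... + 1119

Sum of first n odd numbers = n²
= 560²
= 313600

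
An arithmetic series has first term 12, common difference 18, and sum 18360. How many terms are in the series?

Using S = n/2 × [2a + (n-1)d]
18360 = n/2 × [2(12) + (n-1)(18)]
18360 = n/2 × [24 + 18n - 18]
36720 = n × [6 + 18n]
18n² + (6)n - 36720 = 0
Discriminant: Δ = (6)² - 4(18)(-36720) = 36 + 2643840 = 2643876
√Δ = 1626
n = [-(6) + √Δ] / (2·18) = (-6 + 1626) / 36 = 1620 / 36 = 45
(The negative root is discarded since n must be a positive integer.)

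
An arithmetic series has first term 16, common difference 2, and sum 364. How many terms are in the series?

Using S = n/2 × [2a + (n-1)d]
364 = n/2 × [2(16) + (n-1)(2)]
364 = n/2 × [32 + 2n - 2]
728 = n × [30 + 2n]
2n² + (30)n - 728 = 0
Discriminant: Δ = (30)² - 4(2)(-728) = 900 + 5824 = 6724
√Δ = 82
n = [-(30) + √Δ] / (2·2) = (-30 + 82) / 4 = 52 / 4 = 13
(The negative root is discarded since n must be a positive integer.)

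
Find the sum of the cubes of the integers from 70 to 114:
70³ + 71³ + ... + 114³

Use ∑_{k=1}^{n} k³ = [n(n+1)/2]², then subtract the first 69 terms.
∑_{k=1}^{114} k³ = [114×115/2]² = 6555² = 42968025
∑_{k=1}^{69} k³ = [69×70/2]² = 2415² = 5832225
∑_{k=70}^{114} k³ = 42968025 - 5832225 = 37135800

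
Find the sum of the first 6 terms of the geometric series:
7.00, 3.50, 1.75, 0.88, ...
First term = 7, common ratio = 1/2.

Sₙ = a(1 - rⁿ) / (1 - r)
S_6 = 7(1 - (1/2)^6) / (1 - (1/2))
S_6 = 7(1 - (1/64)) / (1/2)
S_6 = 441/32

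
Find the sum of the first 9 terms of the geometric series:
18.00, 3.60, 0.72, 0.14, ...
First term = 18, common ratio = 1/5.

Sₙ = a(1 - rⁿ) / (1 - r)
S_9 = 18(1 - (1/5)^9) / (1 - (1/5))
S_9 = 18(1 - (1/1953125)) / (4/5)
S_9 = 8789058/390625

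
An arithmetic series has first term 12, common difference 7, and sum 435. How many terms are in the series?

Using S = n/2 × [2a + (n-1)d]
435 = n/2 × [2(12) + (n-1)(7)]
435 = n/2 × [24 + 7n - 7]
870 = n × [17 + 7n]
7n² + (17)n - 870 = 0
Discriminant: Δ = (17)² - 4(7)(-870) = 289 + 24360 = 24649
√Δ = 157
n = [-(17) + √Δ] / (2·7) = (-17 + 157) / 14 = 140 / 14 = 10
(The negative root is discarded since n must be a positive integer.)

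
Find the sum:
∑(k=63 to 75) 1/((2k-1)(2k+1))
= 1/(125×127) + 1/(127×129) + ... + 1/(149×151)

Partial fractions: 1/((2k-1)(2k+1)) = (1/2)[1/(2k-1) - 1/(2k+1)]
The series telescopes:
= (1/2)[1/125 - 1/151]
= 13/18875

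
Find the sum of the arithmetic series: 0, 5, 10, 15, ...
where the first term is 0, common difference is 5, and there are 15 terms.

Sₙ = n/2 × (first + last)
Last term = a + (n-1)d = 0 + (15-1)×5 = 70
S_15 = 15/2 × (0 + 70)
S_15 = 15/2 × 70 = 525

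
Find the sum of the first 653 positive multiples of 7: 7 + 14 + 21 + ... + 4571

Factor out 7: = 7(1 + 2 + ... + 653) = 7 × n(n+1)/2
= 7 × 653×654/2
= 7 × 213531
= 1494717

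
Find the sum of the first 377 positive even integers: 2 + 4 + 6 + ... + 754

Sum of first n even numbers = n(n+1)
= 377×378
= 142506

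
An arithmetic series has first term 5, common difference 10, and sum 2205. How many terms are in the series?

Using S = n/2 × [2a + (n-1)d]
2205 = n/2 × [2(5) + (n-1)(10)]
2205 = n/2 × [10 + 10n - 10]
4410 = n × [0 + 10n]
10n² + (0)n - 4410 = 0
Discriminant: Δ = (0)² - 4(10)(-4410) = 0 + 176400 = 176400
√Δ = 420
n = [-(0) + √Δ] / (2·10) = (0 + 420) / 20 = 420 / 20 = 21
(The negative root is discarded since n must be a positive integer.)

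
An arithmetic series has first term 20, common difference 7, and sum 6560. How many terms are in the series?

Using S = n/2 × [2a + (n-1)d]
6560 = n/2 × [2(20) + (n-1)(7)]
6560 = n/2 × [40 + 7n - 7]
13120 = n × [33 + 7n]
7n² + (33)n - 13120 = 0
Discriminant: Δ = (33)² - 4(7)(-13120) = 1089 + 367360 = 368449
√Δ = 607
n = [-(33) + √Δ] / (2·7) = (-33 + 607) / 14 = 574 / 14 = 41
(The negative root is discarded since n must be a positive integer.)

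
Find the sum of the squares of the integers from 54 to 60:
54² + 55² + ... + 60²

Use ∑_{k=1}^{n} k² = n(n+1)(2n+1)/6, then subtract the first 53 terms.
∑_{k=1}^{60} k² = 60×61×121/6 = 73810
∑_{k=1}^{53} k² = 53×54×107/6 = 51039
∑_{k=54}^{60} k² = 73810 - 51039 = 22771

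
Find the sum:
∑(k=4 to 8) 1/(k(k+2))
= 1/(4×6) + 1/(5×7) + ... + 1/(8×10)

Partial fractions: 1/(k(k+2)) = (1/2)[1/k - 1/(k+2)]
Telescoping leaves the first two and last two terms:
= (1/2)[1/4 + 1/5 - 1/9 - 1/10]
= 43/360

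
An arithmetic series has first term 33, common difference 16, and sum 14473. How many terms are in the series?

Using S = n/2 × [2a + (n-1)d]
14473 = n/2 × [2(33) + (n-1)(16)]
14473 = n/2 × [66 + 16n - 16]
28946 = n × [50 + 16n]
16n² + (50)n - 28946 = 0
Discriminant: Δ = (50)² - 4(16)(-28946) = 2500 + 1852544 = 1855044
√Δ = 1362
n = [-(50) + √Δ] / (2·16) = (-50 + 1362) / 32 = 1312 / 32 = 41
(The negative root is discarded since n must be a positive integer.)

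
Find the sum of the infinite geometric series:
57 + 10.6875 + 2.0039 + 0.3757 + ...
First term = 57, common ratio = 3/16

For |r| < 1, S = a / (1 - r)
S = 57 / (1 - (3/16))
S = 57 / (13/16)
S = 912/13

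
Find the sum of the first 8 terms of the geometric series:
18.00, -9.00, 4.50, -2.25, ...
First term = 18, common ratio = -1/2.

Sₙ = a(1 - rⁿ) / (1 - r)
S_8 = 18(1 - (-1/2)^8) / (1 - (-1/2))
S_8 = 18(1 - (1/256)) / (3/2)
S_8 = 765/64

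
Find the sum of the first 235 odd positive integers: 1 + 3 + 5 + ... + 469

Sum of first n odd numbers = n²
= 235²
= 55225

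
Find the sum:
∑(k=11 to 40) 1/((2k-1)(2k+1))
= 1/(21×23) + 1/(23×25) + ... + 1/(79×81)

Partial fractions: 1/((2k-1)(2k+1)) = (1/2)[1/(2k-1) - 1/(2k+1)]
The series telescopes:
= (1/2)[1/21 - 1/81]
= 10/567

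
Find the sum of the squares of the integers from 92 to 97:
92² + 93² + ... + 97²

Use ∑_{k=1}^{n} k² = n(n+1)(2n+1)/6, then subtract the first 91 terms.
∑_{k=1}^{97} k² = 97×98×195/6 = 308945
∑_{k=1}^{91} k² = 91×92×183/6 = 255346
∑_{k=92}^{97} k² = 308945 - 255346 = 53599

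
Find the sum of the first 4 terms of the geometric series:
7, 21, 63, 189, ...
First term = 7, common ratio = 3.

Sₙ = a(1 - rⁿ) / (1 - r)
S_4 = 7(1 - 3^4) / (1 - 3)
S_4 = 7(1 - 81) / (-2)
S_4 = 280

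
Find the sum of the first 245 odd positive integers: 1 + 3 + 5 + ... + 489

Sum of first n odd numbers = n²
= 245²
= 60025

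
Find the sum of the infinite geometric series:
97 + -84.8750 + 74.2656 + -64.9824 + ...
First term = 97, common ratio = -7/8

For |r| < 1, S = a / (1 - r)
S = 97 / (1 - (-7/8))
S = 97 / (15/8)
S = 776/15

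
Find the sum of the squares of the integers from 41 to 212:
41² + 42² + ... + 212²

Use ∑_{k=1}^{n} k² = n(n+1)(2n+1)/6, then subtract the first 40 terms.
∑_{k=1}^{212} k² = 212×213×425/6 = 3198550
∑_{k=1}^{40} k² = 40×41×81/6 = 22140
∑_{k=41}^{212} k² = 3198550 - 22140 = 3176410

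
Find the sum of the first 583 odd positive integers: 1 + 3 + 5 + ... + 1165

Sum of first n odd numbers = n²
= 583²
= 339889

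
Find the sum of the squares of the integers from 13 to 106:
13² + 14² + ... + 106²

Use ∑_{k=1}^{n} k² = n(n+1)(2n+1)/6, then subtract the first 12 terms.
∑_{k=1}^{106} k² = 106×107×213/6 = 402641
∑_{k=1}^{12} k² = 12×13×25/6 = 650
∑_{k=13}^{106} k² = 402641 - 650 = 401991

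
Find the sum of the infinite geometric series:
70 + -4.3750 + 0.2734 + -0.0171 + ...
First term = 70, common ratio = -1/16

For |r| < 1, S = a / (1 - r)
S = 70 / (1 - (-1/16))
S = 70 / (17/16)
S = 1120/17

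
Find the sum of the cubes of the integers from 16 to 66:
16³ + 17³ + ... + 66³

Use ∑_{k=1}^{n} k³ = [n(n+1)/2]², then subtract the first 15 terms.
∑_{k=1}^{66} k³ = [66×67/2]² = 2211² = 4888521
∑_{k=1}^{15} k³ = [15×16/2]² = 120² = 14400
∑_{k=16}^{66} k³ = 4888521 - 14400 = 4874121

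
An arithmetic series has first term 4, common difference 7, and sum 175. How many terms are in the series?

Using S = n/2 × [2a + (n-1)d]
175 = n/2 × [2(4) + (n-1)(7)]
175 = n/2 × [8 + 7n - 7]
350 = n × [1 + 7n]
7n² + (1)n - 350 = 0
Discriminant: Δ = (1)² - 4(7)(-350) = 1 + 9800 = 9801
√Δ = 99
n = [-(1) + √Δ] / (2·7) = (-1 + 99) / 14 = 98 / 14 = 7
(The negative root is discarded since n must be a positive integer.)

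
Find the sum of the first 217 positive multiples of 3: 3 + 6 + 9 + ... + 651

Factor out 3: = 3(1 + 2 + ... + 217) = 3 × n(n+1)/2
= 3 × 217×218/2
= 3 × 23653
= 70959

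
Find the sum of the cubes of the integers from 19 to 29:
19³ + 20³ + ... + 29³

Use ∑_{k=1}^{n} k³ = [n(n+1)/2]², then subtract the first 18 terms.
∑_{k=1}^{29} k³ = [29×30/2]² = 435² = 189225
∑_{k=1}^{18} k³ = [18×19/2]² = 171² = 29241
∑_{k=19}^{29} k³ = 189225 - 29241 = 159984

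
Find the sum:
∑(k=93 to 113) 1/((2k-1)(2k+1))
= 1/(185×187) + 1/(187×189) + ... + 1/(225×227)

Partial fractions: 1/((2k-1)(2k+1)) = (1/2)[1/(2k-1) - 1/(2k+1)]
The series telescopes:
= (1/2)[1/185 - 1/227]
= 21/41995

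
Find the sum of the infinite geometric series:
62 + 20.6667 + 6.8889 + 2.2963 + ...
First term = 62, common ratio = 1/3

For |r| < 1, S = a / (1 - r)
S = 62 / (1 - (1/3))
S = 62 / (2/3)
S = 93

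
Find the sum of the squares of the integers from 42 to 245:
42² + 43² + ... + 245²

Use ∑_{k=1}^{n} k² = n(n+1)(2n+1)/6, then subtract the first 41 terms.
∑_{k=1}^{245} k² = 245×246×491/6 = 4932095
∑_{k=1}^{41} k² = 41×42×83/6 = 23821
∑_{k=42}^{245} k² = 4932095 - 23821 = 4908274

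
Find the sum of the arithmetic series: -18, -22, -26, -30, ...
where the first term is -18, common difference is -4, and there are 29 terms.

Sₙ = n/2 × (first + last)
Last term = a + (n-1)d = -18 + (29-1)×(-4) = -130
S_29 = 29/2 × (-18 + (-130))
S_29 = 29/2 × (-148) = -2146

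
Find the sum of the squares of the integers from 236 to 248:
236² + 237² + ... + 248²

Use ∑_{k=1}^{n} k² = n(n+1)(2n+1)/6, then subtract the first 235 terms.
∑_{k=1}^{248} k² = 248×249×497/6 = 5115124
∑_{k=1}^{235} k² = 235×236×471/6 = 4353610
∑_{k=236}^{248} k² = 5115124 - 4353610 = 761514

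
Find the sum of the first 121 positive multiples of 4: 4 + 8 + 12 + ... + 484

Factor out 4: = 4(1 + 2 + ... + 121) = 4 × n(n+1)/2
= 4 × 121×122/2
= 4 × 7381
= 29524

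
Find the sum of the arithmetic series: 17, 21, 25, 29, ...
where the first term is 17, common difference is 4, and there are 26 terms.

Sₙ = n/2 × (first + last)
Last term = a + (n-1)d = 17 + (26-1)×4 = 117
S_26 = 26/2 × (17 + 117)
S_26 = 26/2 × 134 = 1742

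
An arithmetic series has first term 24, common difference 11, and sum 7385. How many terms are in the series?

Using S = n/2 × [2a + (n-1)d]
7385 = n/2 × [2(24) + (n-1)(11)]
7385 = n/2 × [48 + 11n - 11]
14770 = n × [37 + 11n]
11n² + (37)n - 14770 = 0
Discriminant: Δ = (37)² - 4(11)(-14770) = 1369 + 649880 = 651249
√Δ = 807
n = [-(37) + √Δ] / (2·11) = (-37 + 807) / 22 = 770 / 22 = 35
(The negative root is discarded since n must be a positive integer.)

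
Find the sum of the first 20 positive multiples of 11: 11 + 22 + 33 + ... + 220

Factor out 11: = 11(1 + 2 + ... + 20) = 11 × n(n+1)/2
= 11 × 20×21/2
= 11 × 210
= 2310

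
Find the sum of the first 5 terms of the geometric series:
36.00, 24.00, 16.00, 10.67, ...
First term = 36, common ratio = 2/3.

Sₙ = a(1 - rⁿ) / (1 - r)
S_5 = 36(1 - (2/3)^5) / (1 - (2/3))
S_5 = 36(1 - (32/243)) / (1/3)
S_5 = 844/9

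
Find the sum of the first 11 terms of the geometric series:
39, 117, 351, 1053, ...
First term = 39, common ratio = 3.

Sₙ = a(1 - rⁿ) / (1 - r)
S_11 = 39(1 - 3^11) / (1 - 3)
S_11 = 39(1 - 177147) / (-2)
S_11 = 3454347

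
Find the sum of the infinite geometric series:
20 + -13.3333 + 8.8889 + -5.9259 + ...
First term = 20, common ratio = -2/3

For |r| < 1, S = a / (1 - r)
S = 20 / (1 - (-2/3))
S = 20 / (5/3)
S = 12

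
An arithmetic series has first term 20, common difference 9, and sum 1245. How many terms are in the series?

Using S = n/2 × [2a + (n-1)d]
1245 = n/2 × [2(20) + (n-1)(9)]
1245 = n/2 × [40 + 9n - 9]
2490 = n × [31 + 9n]
9n² + (31)n - 2490 = 0
Discriminant: Δ = (31)² - 4(9)(-2490) = 961 + 89640 = 90601
√Δ = 301
n = [-(31) + √Δ] / (2·9) = (-31 + 301) / 18 = 270 / 18 = 15
(The negative root is discarded since n must be a positive integer.)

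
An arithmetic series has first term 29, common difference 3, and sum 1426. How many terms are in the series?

Using S = n/2 × [2a + (n-1)d]
1426 = n/2 × [2(29) + (n-1)(3)]
1426 = n/2 × [58 + 3n - 3]
2852 = n × [55 + 3n]
3n² + (55)n - 2852 = 0
Discriminant: Δ = (55)² - 4(3)(-2852) = 3025 + 34224 = 37249
√Δ = 193
n = [-(55) + √Δ] / (2·3) = (-55 + 193) / 6 = 138 / 6 = 23
(The negative root is discarded since n must be a positive integer.)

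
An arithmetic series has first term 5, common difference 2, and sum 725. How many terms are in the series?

Using S = n/2 × [2a + (n-1)d]
725 = n/2 × [2(5) + (n-1)(2)]
725 = n/2 × [10 + 2n - 2]
1450 = n × [8 + 2n]
2n² + (8)n - 1450 = 0
Discriminant: Δ = (8)² - 4(2)(-1450) = 64 + 11600 = 11664
√Δ = 108
n = [-(8) + √Δ] / (2·2) = (-8 + 108) / 4 = 100 / 4 = 25
(The negative root is discarded since n must be a positive integer.)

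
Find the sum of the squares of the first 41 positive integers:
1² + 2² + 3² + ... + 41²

Formula: ∑k² = n(n+1)(2n+1)/6
= 41×42×83/6
= 142926/6
= 23821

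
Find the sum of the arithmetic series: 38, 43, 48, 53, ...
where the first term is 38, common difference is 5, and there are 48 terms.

Sₙ = n/2 × (first + last)
Last term = a + (n-1)d = 38 + (48-1)×5 = 273
S_48 = 48/2 × (38 + 273)
S_48 = 48/2 × 311 = 7464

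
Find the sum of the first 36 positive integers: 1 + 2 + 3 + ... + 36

Formula: ∑k = n(n+1)/2
= 36×37/2
= 1332/2
= 666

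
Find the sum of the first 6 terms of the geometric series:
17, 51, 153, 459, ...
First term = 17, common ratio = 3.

Sₙ = a(1 - rⁿ) / (1 - r)
S_6 = 17(1 - 3^6) / (1 - 3)
S_6 = 17(1 - 729) / (-2)
S_6 = 6188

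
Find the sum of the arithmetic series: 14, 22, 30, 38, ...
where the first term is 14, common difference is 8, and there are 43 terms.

Sₙ = n/2 × (first + last)
Last term = a + (n-1)d = 14 + (43-1)×8 = 350
S_43 = 43/2 × (14 + 350)
S_43 = 43/2 × 364 = 7826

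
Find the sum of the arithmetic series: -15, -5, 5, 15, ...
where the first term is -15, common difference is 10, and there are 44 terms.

Sₙ = n/2 × (first + last)
Last term = a + (n-1)d = -15 + (44-1)×10 = 415
S_44 = 44/2 × (-15 + 415)
S_44 = 44/2 × 400 = 8800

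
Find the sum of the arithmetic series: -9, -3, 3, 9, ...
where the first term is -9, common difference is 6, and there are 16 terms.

Sₙ = n/2 × (first + last)
Last term = a + (n-1)d = -9 + (16-1)×6 = 81
S_16 = 16/2 × (-9 + 81)
S_16 = 16/2 × 72 = 576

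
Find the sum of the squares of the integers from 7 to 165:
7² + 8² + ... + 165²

Use ∑_{k=1}^{n} k² = n(n+1)(2n+1)/6, then subtract the first 6 terms.
∑_{k=1}^{165} k² = 165×166×331/6 = 1511015
∑_{k=1}^{6} k² = 6×7×13/6 = 91
∑_{k=7}^{165} k² = 1511015 - 91 = 1510924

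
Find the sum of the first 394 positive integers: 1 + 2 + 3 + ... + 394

Formula: ∑k = n(n+1)/2
= 394×395/2
= 155630/2
= 77815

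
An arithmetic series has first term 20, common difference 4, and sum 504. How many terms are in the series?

Using S = n/2 × [2a + (n-1)d]
504 = n/2 × [2(20) + (n-1)(4)]
504 = n/2 × [40 + 4n - 4]
1008 = n × [36 + 4n]
4n² + (36)n - 1008 = 0
Discriminant: Δ = (36)² - 4(4)(-1008) = 1296 + 16128 = 17424
√Δ = 132
n = [-(36) + √Δ] / (2·4) = (-36 + 132) / 8 = 96 / 8 = 12
(The negative root is discarded since n must be a positive integer.)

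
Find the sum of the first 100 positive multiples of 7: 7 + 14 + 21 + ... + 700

Factor out 7: = 7(1 + 2 + ... + 100) = 7 × n(n+1)/2
= 7 × 100×101/2
= 7 × 5050
= 35350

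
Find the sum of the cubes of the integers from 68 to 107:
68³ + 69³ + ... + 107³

Use ∑_{k=1}^{n} k³ = [n(n+1)/2]², then subtract the first 67 terms.
∑_{k=1}^{107} k³ = [107×108/2]² = 5778² = 33385284
∑_{k=1}^{67} k³ = [67×68/2]² = 2278² = 5189284
∑_{k=68}^{107} k³ = 33385284 - 5189284 = 28196000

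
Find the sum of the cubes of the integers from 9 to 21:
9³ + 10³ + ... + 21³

Use ∑_{k=1}^{n} k³ = [n(n+1)/2]², then subtract the first 8 terms.
∑_{k=1}^{21} k³ = [21×22/2]² = 231² = 53361
∑_{k=1}^{8} k³ = [8×9/2]² = 36² = 1296
∑_{k=9}^{21} k³ = 53361 - 1296 = 52065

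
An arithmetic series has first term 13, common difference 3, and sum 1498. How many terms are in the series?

Using S = n/2 × [2a + (n-1)d]
1498 = n/2 × [2(13) + (n-1)(3)]
1498 = n/2 × [26 + 3n - 3]
2996 = n × [23 + 3n]
3n² + (23)n - 2996 = 0
Discriminant: Δ = (23)² - 4(3)(-2996) = 529 + 35952 = 36481
√Δ = 191
n = [-(23) + √Δ] / (2·3) = (-23 + 191) / 6 = 168 / 6 = 28
(The negative root is discarded since n must be a positive integer.)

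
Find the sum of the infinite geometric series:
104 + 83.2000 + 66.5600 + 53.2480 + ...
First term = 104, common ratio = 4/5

For |r| < 1, S = a / (1 - r)
S = 104 / (1 - (4/5))
S = 104 / (1/5)
S = 520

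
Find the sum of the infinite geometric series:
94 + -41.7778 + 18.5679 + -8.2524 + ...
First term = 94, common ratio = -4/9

For |r| < 1, S = a / (1 - r)
S = 94 / (1 - (-4/9))
S = 94 / (13/9)
S = 846/13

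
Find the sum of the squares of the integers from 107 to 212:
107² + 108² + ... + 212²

Use ∑_{k=1}^{n} k² = n(n+1)(2n+1)/6, then subtract the first 106 terms.
∑_{k=1}^{212} k² = 212×213×425/6 = 3198550
∑_{k=1}^{106} k² = 106×107×213/6 = 402641
∑_{k=107}^{212} k² = 3198550 - 402641 = 2795909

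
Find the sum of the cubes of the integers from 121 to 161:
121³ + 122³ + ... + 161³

Use ∑_{k=1}^{n} k³ = [n(n+1)/2]², then subtract the first 120 terms.
∑_{k=1}^{161} k³ = [161×162/2]² = 13041² = 170067681
∑_{k=1}^{120} k³ = [120×121/2]² = 7260² = 52707600
∑_{k=121}^{161} k³ = 170067681 - 52707600 = 117360081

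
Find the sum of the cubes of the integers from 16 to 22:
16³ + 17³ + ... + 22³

Use ∑_{k=1}^{n} k³ = [n(n+1)/2]², then subtract the first 15 terms.
∑_{k=1}^{22} k³ = [22×23/2]² = 253² = 64009
∑_{k=1}^{15} k³ = [15×16/2]² = 120² = 14400
∑_{k=16}^{22} k³ = 64009 - 14400 = 49609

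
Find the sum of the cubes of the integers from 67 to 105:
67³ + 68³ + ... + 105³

Use ∑_{k=1}^{n} k³ = [n(n+1)/2]², then subtract the first 66 terms.
∑_{k=1}^{105} k³ = [105×106/2]² = 5565² = 30969225
∑_{k=1}^{66} k³ = [66×67/2]² = 2211² = 4888521
∑_{k=67}^{105} k³ = 30969225 - 4888521 = 26080704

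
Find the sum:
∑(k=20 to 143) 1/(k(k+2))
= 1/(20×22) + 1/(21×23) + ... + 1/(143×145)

Partial fractions: 1/(k(k+2)) = (1/2)[1/k - 1/(k+2)]
Telescoping leaves the first two and last two terms:
= (1/2)[1/20 + 1/21 - 1/144 - 1/145]
= 2449/58464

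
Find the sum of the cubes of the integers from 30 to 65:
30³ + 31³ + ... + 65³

Use ∑_{k=1}^{n} k³ = [n(n+1)/2]², then subtract the first 29 terms.
∑_{k=1}^{65} k³ = [65×66/2]² = 2145² = 4601025
∑_{k=1}^{29} k³ = [29×30/2]² = 435² = 189225
∑_{k=30}^{65} k³ = 4601025 - 189225 = 4411800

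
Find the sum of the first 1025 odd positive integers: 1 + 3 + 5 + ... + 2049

Sum of first n odd numbers = n²
= 1025²
= 1050625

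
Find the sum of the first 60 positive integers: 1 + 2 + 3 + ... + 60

Formula: ∑k = n(n+1)/2
= 60×61/2
= 3660/2
= 1830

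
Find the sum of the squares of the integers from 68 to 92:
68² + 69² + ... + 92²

Use ∑_{k=1}^{n} k² = n(n+1)(2n+1)/6, then subtract the first 67 terms.
∑_{k=1}^{92} k² = 92×93×185/6 = 263810
∑_{k=1}^{67} k² = 67×68×135/6 = 102510
∑_{k=68}^{92} k² = 263810 - 102510 = 161300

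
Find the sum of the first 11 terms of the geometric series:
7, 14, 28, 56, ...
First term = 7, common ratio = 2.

Sₙ = a(1 - rⁿ) / (1 - r)
S_11 = 7(1 - 2^11) / (1 - 2)
S_11 = 7(1 - 2048) / (-1)
S_11 = 14329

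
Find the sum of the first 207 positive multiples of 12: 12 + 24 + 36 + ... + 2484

Factor out 12: = 12(1 + 2 + ... + 207) = 12 × n(n+1)/2
= 12 × 207×208/2
= 12 × 21528
= 258336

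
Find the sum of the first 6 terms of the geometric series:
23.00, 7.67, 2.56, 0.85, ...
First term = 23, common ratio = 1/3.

Sₙ = a(1 - rⁿ) / (1 - r)
S_6 = 23(1 - (1/3)^6) / (1 - (1/3))
S_6 = 23(1 - (1/729)) / (2/3)
S_6 = 8372/243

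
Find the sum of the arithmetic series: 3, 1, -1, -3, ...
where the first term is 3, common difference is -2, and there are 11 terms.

Sₙ = n/2 × (first + last)
Last term = a + (n-1)d = 3 + (11-1)×(-2) = -17
S_11 = 11/2 × (3 + (-17))
S_11 = 11/2 × (-14) = -77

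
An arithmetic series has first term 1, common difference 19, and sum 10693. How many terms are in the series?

Using S = n/2 × [2a + (n-1)d]
10693 = n/2 × [2(1) + (n-1)(19)]
10693 = n/2 × [2 + 19n - 19]
21386 = n × [-17 + 19n]
19n² + (-17)n - 21386 = 0
Discriminant: Δ = (-17)² - 4(19)(-21386) = 289 + 1625336 = 1625625
√Δ = 1275
n = [-(-17) + √Δ] / (2·19) = (17 + 1275) / 38 = 1292 / 38 = 34
(The negative root is discarded since n must be a positive integer.)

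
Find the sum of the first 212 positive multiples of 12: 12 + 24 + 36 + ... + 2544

Factor out 12: = 12(1 + 2 + ... + 212) = 12 × n(n+1)/2
= 12 × 212×213/2
= 12 × 22578
= 270936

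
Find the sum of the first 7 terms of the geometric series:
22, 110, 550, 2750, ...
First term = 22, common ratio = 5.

Sₙ = a(1 - rⁿ) / (1 - r)
S_7 = 22(1 - 5^7) / (1 - 5)
S_7 = 22(1 - 78125) / (-4)
S_7 = 429682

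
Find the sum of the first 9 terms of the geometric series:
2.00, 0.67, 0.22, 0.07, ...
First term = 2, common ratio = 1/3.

Sₙ = a(1 - rⁿ) / (1 - r)
S_9 = 2(1 - (1/3)^9) / (1 - (1/3))
S_9 = 2(1 - (1/19683)) / (2/3)
S_9 = 19682/6561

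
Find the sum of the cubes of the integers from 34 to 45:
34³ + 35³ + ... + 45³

Use ∑_{k=1}^{n} k³ = [n(n+1)/2]², then subtract the first 33 terms.
∑_{k=1}^{45} k³ = [45×46/2]² = 1035² = 1071225
∑_{k=1}^{33} k³ = [33×34/2]² = 561² = 314721
∑_{k=34}^{45} k³ = 1071225 - 314721 = 756504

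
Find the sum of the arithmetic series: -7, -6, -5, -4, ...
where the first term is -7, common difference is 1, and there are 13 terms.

Sₙ = n/2 × (first + last)
Last term = a + (n-1)d = -7 + (13-1)×1 = 5
S_13 = 13/2 × (-7 + 5)
S_13 = 13/2 × (-2) = -13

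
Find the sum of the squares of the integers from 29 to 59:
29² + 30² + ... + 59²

Use ∑_{k=1}^{n} k² = n(n+1)(2n+1)/6, then subtract the first 28 terms.
∑_{k=1}^{59} k² = 59×60×119/6 = 70210
∑_{k=1}^{28} k² = 28×29×57/6 = 7714
∑_{k=29}^{59} k² = 70210 - 7714 = 62496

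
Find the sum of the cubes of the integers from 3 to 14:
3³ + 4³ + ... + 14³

Use ∑_{k=1}^{n} k³ = [n(n+1)/2]², then subtract the first 2 terms.
∑_{k=1}^{14} k³ = [14×15/2]² = 105² = 11025
∑_{k=1}^{2} k³ = [2×3/2]² = 3² = 9
∑_{k=3}^{14} k³ = 11025 - 9 = 11016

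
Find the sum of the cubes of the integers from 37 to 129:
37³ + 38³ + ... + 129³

Use ∑_{k=1}^{n} k³ = [n(n+1)/2]², then subtract the first 36 terms.
∑_{k=1}^{129} k³ = [129×130/2]² = 8385² = 70308225
∑_{k=1}^{36} k³ = [36×37/2]² = 666² = 443556
∑_{k=37}^{129} k³ = 70308225 - 443556 = 69864669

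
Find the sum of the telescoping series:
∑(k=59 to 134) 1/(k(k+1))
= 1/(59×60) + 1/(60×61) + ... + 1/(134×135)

Partial fractions: 1/(k(k+1)) = 1/k - 1/(k+1)
The series telescopes:
= (1/59 - 1/60) + (1/60 - 1/61) + ... + (1/134 - 1/135)
= 1/59 - 1/135
= 76/7965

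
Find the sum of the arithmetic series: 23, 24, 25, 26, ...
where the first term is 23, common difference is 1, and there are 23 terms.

Sₙ = n/2 × (first + last)
Last term = a + (n-1)d = 23 + (23-1)×1 = 45
S_23 = 23/2 × (23 + 45)
S_23 = 23/2 × 68 = 782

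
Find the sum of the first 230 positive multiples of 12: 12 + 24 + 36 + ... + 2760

Factor out 12: = 12(1 + 2 + ... + 230) = 12 × n(n+1)/2
= 12 × 230×231/2
= 12 × 26565
= 318780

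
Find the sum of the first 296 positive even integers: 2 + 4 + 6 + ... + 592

Sum of first n even numbers = n(n+1)
= 296×297
= 87912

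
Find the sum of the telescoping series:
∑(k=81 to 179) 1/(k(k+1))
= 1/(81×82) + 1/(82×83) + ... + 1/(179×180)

Partial fractions: 1/(k(k+1)) = 1/k - 1/(k+1)
The series telescopes:
= (1/81 - 1/82) + (1/82 - 1/83) + ... + (1/179 - 1/180)
= 1/81 - 1/180
= 11/1620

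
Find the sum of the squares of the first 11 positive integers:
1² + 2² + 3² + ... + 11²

Formula: ∑k² = n(n+1)(2n+1)/6
= 11×12×23/6
= 3036/6
= 506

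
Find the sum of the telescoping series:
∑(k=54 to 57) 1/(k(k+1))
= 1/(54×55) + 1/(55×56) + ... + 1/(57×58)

Partial fractions: 1/(k(k+1)) = 1/k - 1/(k+1)
The series telescopes:
= (1/54 - 1/55) + (1/55 - 1/56) + ... + (1/57 - 1/58)
= 1/54 - 1/58
= 1/783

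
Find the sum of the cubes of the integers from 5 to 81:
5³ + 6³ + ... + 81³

Use ∑_{k=1}^{n} k³ = [n(n+1)/2]², then subtract the first 4 terms.
∑_{k=1}^{81} k³ = [81×82/2]² = 3321² = 11029041
∑_{k=1}^{4} k³ = [4×5/2]² = 10² = 100
∑_{k=5}^{81} k³ = 11029041 - 100 = 11028941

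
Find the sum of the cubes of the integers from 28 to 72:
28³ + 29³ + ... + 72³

Use ∑_{k=1}^{n} k³ = [n(n+1)/2]², then subtract the first 27 terms.
∑_{k=1}^{72} k³ = [72×73/2]² = 2628² = 6906384
∑_{k=1}^{27} k³ = [27×28/2]² = 378² = 142884
∑_{k=28}^{72} k³ = 6906384 - 142884 = 6763500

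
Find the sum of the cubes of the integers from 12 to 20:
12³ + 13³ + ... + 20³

Use ∑_{k=1}^{n} k³ = [n(n+1)/2]², then subtract the first 11 terms.
∑_{k=1}^{20} k³ = [20×21/2]² = 210² = 44100
∑_{k=1}^{11} k³ = [11×12/2]² = 66² = 4356
∑_{k=12}^{20} k³ = 44100 - 4356 = 39744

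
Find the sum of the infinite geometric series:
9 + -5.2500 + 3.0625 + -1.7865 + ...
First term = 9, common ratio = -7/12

For |r| < 1, S = a / (1 - r)
S = 9 / (1 - (-7/12))
S = 9 / (19/12)
S = 108/19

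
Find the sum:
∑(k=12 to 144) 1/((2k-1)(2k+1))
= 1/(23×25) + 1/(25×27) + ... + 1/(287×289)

Partial fractions: 1/((2k-1)(2k+1)) = (1/2)[1/(2k-1) - 1/(2k+1)]
The series telescopes:
= (1/2)[1/23 - 1/289]
= 133/6647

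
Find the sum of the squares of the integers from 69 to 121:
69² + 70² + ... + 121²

Use ∑_{k=1}^{n} k² = n(n+1)(2n+1)/6, then subtract the first 68 terms.
∑_{k=1}^{121} k² = 121×122×243/6 = 597861
∑_{k=1}^{68} k² = 68×69×137/6 = 107134
∑_{k=69}^{121} k² = 597861 - 107134 = 490727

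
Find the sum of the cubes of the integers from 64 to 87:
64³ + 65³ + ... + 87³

Use ∑_{k=1}^{n} k³ = [n(n+1)/2]², then subtract the first 63 terms.
∑_{k=1}^{87} k³ = [87×88/2]² = 3828² = 14653584
∑_{k=1}^{63} k³ = [63×64/2]² = 2016² = 4064256
∑_{k=64}^{87} k³ = 14653584 - 4064256 = 10589328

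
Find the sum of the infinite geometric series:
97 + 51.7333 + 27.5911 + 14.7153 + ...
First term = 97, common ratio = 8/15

For |r| < 1, S = a / (1 - r)
S = 97 / (1 - (8/15))
S = 97 / (7/15)
S = 1455/7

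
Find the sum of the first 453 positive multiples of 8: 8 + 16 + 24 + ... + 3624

Factor out 8: = 8(1 + 2 + ... + 453) = 8 × n(n+1)/2
= 8 × 453×454/2
= 8 × 102831
= 822648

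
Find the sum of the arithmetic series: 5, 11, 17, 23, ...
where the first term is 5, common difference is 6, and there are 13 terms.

Sₙ = n/2 × (first + last)
Last term = a + (n-1)d = 5 + (13-1)×6 = 77
S_13 = 13/2 × (5 + 77)
S_13 = 13/2 × 82 = 533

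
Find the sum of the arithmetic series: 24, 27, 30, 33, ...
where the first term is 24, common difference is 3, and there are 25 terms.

Sₙ = n/2 × (first + last)
Last term = a + (n-1)d = 24 + (25-1)×3 = 96
S_25 = 25/2 × (24 + 96)
S_25 = 25/2 × 120 = 1500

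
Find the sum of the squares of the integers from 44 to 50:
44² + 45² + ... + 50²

Use ∑_{k=1}^{n} k² = n(n+1)(2n+1)/6, then subtract the first 43 terms.
∑_{k=1}^{50} k² = 50×51×101/6 = 42925
∑_{k=1}^{43} k² = 43×44×87/6 = 27434
∑_{k=44}^{50} k² = 42925 - 27434 = 15491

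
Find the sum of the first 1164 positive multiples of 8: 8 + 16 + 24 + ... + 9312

Factor out 8: = 8(1 + 2 + ... + 1164) = 8 × n(n+1)/2
= 8 × 1164×1165/2
= 8 × 678030
= 5424240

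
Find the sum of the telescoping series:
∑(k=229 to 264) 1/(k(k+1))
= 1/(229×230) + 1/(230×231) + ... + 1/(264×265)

Partial fractions: 1/(k(k+1)) = 1/k - 1/(k+1)
The series telescopes:
= (1/229 - 1/230) + (1/230 - 1/231) + ... + (1/264 - 1/265)
= 1/229 - 1/265
= 36/60685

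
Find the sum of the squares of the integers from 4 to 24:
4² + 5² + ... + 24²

Use ∑_{k=1}^{n} k² = n(n+1)(2n+1)/6, then subtract the first 3 terms.
∑_{k=1}^{24} k² = 24×25×49/6 = 4900
∑_{k=1}^{3} k² = 3×4×7/6 = 14
∑_{k=4}^{24} k² = 4900 - 14 = 4886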